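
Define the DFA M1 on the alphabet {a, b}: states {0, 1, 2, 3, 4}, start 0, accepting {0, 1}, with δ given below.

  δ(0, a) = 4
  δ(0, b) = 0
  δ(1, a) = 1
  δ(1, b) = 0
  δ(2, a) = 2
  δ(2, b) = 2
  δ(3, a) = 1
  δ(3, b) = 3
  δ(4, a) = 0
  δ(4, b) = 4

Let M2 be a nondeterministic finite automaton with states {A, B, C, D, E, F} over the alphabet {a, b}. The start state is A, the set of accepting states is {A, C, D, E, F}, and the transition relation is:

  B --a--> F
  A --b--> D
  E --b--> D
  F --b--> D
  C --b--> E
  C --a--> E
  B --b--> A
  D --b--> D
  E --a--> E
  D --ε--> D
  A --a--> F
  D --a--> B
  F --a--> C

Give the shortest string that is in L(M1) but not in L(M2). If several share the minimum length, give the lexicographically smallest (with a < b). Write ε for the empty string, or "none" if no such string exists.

The string aba is accepted by M1 but not by M2.
No shorter string lies in the difference, and aba is the lexicographically first length-3 string in L(M1) \ L(M2).

aba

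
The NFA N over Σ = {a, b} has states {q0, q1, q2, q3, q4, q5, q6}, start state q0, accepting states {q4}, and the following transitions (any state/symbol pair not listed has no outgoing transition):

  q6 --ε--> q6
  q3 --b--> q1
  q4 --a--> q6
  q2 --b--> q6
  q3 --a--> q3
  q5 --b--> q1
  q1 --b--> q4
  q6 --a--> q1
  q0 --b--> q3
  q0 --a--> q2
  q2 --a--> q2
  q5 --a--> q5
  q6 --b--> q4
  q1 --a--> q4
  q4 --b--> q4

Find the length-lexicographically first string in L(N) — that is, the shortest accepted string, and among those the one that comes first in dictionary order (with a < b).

A breadth-first search from q0 reaches an accepting state first via the path q0 → q2 → q6 → q4 on input abb.
No string of length < 3 is accepted (BFS exhausts all shorter strings without reaching an accepting state), and abb is the lexicographically least accepting string of length 3.

abb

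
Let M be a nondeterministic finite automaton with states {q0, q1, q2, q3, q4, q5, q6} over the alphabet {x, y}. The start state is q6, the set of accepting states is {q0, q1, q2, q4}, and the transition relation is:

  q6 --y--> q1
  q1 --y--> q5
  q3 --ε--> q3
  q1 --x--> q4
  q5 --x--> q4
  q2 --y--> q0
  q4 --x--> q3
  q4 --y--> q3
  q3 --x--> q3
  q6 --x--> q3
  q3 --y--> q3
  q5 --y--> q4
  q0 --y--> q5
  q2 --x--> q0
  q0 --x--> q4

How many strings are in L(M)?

The useful subgraph on states {q1, q4, q5, q6} is acyclic, so L(M) is finite; the longest accepting path visits 4 useful states, giving maximum string length 3.
Counting accepting paths from q6 by length: 1 of length 1, 1 of length 2, 2 of length 3. Total 4.

4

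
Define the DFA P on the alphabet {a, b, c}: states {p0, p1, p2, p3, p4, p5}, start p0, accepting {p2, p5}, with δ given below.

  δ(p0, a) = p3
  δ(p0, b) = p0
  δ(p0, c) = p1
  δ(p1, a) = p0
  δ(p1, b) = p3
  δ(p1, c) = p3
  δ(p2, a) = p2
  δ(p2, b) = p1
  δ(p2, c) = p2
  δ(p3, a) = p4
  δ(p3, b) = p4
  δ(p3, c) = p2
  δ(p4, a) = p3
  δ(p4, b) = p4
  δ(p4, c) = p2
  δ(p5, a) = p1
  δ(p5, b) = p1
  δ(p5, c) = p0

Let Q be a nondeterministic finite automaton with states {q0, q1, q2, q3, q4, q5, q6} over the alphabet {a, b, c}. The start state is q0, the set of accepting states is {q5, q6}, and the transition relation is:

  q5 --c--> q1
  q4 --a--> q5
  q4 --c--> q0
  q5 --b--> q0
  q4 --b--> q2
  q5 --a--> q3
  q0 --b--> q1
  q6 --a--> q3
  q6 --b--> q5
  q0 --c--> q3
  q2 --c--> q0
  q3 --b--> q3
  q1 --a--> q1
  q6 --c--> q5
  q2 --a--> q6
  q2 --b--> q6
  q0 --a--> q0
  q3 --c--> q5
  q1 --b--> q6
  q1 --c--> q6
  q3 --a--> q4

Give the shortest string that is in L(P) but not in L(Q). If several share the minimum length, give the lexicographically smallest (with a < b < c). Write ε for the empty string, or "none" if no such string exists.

The string ac is accepted by P but not by Q.
No shorter string lies in the difference, and ac is the lexicographically first length-2 string in L(P) \ L(Q).

ac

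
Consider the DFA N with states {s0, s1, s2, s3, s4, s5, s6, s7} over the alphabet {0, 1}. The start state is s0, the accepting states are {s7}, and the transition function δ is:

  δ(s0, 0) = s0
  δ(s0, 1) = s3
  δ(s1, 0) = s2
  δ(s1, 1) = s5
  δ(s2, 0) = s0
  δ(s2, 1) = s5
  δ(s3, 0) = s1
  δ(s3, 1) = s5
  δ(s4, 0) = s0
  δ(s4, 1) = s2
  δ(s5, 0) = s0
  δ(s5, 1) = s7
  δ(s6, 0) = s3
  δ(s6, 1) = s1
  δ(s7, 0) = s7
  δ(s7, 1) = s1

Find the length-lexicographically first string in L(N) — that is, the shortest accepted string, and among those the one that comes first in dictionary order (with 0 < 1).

111

A breadth-first search from s0 reaches an accepting state first via the path s0 → s3 → s5 → s7 on input 111.
No string of length < 3 is accepted (BFS exhausts all shorter strings without reaching an accepting state), and 111 is the lexicographically least accepting string of length 3.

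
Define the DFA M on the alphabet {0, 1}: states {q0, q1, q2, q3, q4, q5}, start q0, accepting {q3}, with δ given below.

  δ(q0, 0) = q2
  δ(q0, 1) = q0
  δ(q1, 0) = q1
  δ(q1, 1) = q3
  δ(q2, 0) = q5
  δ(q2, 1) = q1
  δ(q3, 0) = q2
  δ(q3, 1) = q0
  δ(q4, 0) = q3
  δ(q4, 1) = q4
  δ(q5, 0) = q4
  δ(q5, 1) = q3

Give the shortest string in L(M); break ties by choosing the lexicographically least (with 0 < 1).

001

A breadth-first search from q0 reaches an accepting state first via the path q0 → q2 → q5 → q3 on input 001.
No string of length < 3 is accepted (BFS exhausts all shorter strings without reaching an accepting state), and 001 is the lexicographically least accepting string of length 3.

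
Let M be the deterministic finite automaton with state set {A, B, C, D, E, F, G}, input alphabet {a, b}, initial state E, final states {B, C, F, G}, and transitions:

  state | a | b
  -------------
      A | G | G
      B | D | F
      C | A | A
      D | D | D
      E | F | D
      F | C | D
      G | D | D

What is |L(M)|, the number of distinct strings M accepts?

6

The useful subgraph on states {A, C, E, F, G} is acyclic, so L(M) is finite; the longest accepting path visits 5 useful states, giving maximum string length 4.
Counting accepting paths from E by length: 1 of length 1, 1 of length 2, 4 of length 4. Total 6.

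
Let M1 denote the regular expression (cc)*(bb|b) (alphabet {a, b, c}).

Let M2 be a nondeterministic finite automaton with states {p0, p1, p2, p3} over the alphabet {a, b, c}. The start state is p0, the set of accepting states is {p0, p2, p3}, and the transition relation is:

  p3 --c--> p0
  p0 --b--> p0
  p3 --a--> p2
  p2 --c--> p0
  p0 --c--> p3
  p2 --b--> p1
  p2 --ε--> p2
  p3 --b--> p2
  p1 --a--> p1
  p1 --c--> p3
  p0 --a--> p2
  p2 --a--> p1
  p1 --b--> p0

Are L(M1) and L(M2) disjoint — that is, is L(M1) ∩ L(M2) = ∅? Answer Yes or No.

The string b is accepted by both M1 and M2.
Hence L(M1) ∩ L(M2) ≠ ∅.

No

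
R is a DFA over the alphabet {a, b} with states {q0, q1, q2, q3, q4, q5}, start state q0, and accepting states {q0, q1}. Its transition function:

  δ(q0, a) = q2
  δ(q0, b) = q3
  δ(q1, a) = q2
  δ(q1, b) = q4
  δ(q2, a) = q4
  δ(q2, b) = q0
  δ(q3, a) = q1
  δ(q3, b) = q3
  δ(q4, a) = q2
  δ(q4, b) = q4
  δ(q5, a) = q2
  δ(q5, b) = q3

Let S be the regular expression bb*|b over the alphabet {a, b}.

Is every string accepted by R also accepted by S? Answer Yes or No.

The empty string ε is in L(R) but not in L(S).
So L(R) ⊄ L(S).

No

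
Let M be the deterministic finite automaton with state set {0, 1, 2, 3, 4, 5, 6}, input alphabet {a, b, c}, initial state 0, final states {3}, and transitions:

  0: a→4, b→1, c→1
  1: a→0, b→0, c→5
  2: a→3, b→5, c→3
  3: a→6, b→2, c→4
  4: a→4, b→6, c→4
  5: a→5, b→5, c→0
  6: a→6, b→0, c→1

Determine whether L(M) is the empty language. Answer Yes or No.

Yes

The states reachable from the start state are {0, 1, 4, 5, 6}.
None of the accepting states {3} is reachable, so no string is accepted and L(M) = ∅.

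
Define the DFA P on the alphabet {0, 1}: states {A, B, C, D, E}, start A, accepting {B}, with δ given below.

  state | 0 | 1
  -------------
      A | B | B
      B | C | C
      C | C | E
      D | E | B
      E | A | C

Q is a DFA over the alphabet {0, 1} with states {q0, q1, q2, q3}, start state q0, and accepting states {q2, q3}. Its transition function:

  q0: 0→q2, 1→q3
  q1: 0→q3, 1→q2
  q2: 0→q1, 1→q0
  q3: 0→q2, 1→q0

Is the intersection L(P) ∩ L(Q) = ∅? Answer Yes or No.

The string 0 is accepted by both P and Q.
Hence L(P) ∩ L(Q) ≠ ∅.

No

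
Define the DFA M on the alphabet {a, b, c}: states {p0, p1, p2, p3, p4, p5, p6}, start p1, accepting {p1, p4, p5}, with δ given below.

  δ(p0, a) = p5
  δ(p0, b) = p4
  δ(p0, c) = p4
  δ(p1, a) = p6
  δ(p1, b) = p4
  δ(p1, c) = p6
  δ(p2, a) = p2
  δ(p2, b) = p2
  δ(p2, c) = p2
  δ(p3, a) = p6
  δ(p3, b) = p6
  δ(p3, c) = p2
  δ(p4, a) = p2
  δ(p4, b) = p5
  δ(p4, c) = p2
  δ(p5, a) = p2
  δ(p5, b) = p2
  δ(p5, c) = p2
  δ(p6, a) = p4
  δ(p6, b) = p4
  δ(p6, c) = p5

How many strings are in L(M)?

13

The useful subgraph on states {p1, p4, p5, p6} is acyclic, so L(M) is finite; the longest accepting path visits 4 useful states, giving maximum string length 3.
Counting accepting paths from p1 by length: 1 of length 0, 1 of length 1, 7 of length 2, 4 of length 3. Total 13.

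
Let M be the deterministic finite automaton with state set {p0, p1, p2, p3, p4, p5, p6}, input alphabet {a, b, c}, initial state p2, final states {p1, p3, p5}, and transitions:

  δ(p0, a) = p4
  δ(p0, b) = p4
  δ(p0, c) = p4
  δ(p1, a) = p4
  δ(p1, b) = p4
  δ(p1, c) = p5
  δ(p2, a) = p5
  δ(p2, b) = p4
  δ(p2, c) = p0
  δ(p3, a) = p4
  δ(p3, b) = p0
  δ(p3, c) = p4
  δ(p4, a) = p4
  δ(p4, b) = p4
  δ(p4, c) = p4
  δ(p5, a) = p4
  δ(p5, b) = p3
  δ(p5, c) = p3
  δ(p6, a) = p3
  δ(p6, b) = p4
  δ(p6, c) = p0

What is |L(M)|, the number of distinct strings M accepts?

3

The useful subgraph on states {p2, p3, p5} is acyclic, so L(M) is finite; the longest accepting path visits 3 useful states, giving maximum string length 2.
Counting accepting paths from p2 by length: 1 of length 1, 2 of length 2. Total 3.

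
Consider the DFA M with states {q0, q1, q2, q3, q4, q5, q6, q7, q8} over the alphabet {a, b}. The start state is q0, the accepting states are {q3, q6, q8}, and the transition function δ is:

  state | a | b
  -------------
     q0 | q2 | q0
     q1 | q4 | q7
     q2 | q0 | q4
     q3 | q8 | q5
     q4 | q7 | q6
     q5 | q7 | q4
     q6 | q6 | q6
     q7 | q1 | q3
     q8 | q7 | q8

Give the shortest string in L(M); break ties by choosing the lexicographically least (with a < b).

A breadth-first search from q0 reaches an accepting state first via the path q0 → q2 → q4 → q6 on input abb.
No string of length < 3 is accepted (BFS exhausts all shorter strings without reaching an accepting state), and abb is the lexicographically least accepting string of length 3.

abb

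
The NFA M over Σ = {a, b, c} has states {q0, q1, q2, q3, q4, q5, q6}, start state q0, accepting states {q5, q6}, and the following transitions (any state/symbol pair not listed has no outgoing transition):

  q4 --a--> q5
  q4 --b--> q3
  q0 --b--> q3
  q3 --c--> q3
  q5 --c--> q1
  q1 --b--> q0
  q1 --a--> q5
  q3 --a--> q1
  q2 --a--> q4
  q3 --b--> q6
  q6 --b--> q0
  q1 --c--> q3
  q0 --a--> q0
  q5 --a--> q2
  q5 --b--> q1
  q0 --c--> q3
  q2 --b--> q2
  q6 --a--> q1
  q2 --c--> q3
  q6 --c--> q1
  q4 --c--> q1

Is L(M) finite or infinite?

infinite

State q0 is reachable from the start and can reach an accepting state, and it lies on the cycle q0 → q0.
Traversing that cycle any number of times yields accepted strings of unbounded length, so the language is infinite.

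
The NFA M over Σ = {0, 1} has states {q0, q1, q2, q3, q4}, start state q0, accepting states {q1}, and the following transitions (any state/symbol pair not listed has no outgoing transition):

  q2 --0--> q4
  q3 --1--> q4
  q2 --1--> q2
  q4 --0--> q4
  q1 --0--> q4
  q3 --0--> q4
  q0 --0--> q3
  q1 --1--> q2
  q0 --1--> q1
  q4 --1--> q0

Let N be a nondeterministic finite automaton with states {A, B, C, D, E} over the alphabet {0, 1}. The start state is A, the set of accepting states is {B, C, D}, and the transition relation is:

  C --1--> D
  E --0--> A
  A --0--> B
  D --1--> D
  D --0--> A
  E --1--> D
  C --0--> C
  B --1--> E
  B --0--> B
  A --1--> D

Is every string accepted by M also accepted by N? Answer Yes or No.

Exploring the product automaton M × N from the start pair (q0, A), following both machines on each input symbol, reaches 11 state pairs: (q0, A), (q3, B), (q1, D), (q4, B), (q4, E), (q4, A), (q2, D), (q0, E), (q0, D), (q3, A), (q4, D).
M accepts in {q1} and N accepts in {B, C, D}. The reachable pairs whose M-component is accepting are (q1, D); in each of them the N-component is accepting too, so the product for L(M) \ L(N) (M-component accepting, N-component rejecting) has no reachable accepting pair and the difference is empty.
Hence every string in L(M) is also in L(N).

Yes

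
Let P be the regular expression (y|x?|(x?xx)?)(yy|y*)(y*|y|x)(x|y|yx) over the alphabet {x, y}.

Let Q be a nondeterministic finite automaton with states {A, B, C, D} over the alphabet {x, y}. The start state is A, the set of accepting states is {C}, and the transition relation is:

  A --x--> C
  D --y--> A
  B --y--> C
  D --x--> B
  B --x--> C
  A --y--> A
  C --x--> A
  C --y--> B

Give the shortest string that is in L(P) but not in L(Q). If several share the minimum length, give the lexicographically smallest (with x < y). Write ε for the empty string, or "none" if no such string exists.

y

The string y is accepted by P but not by Q.
No shorter string lies in the difference, and y is the lexicographically first length-1 string in L(P) \ L(Q).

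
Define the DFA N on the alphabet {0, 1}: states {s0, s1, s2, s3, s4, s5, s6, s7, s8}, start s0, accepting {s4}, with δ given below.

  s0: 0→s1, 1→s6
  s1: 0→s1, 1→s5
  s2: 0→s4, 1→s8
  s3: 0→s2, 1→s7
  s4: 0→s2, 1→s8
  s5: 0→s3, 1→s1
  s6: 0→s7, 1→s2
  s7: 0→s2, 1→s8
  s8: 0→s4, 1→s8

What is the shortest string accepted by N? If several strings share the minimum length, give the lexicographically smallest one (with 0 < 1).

A breadth-first search from s0 reaches an accepting state first via the path s0 → s6 → s2 → s4 on input 110.
No string of length < 3 is accepted (BFS exhausts all shorter strings without reaching an accepting state), and 110 is the lexicographically least accepting string of length 3.

110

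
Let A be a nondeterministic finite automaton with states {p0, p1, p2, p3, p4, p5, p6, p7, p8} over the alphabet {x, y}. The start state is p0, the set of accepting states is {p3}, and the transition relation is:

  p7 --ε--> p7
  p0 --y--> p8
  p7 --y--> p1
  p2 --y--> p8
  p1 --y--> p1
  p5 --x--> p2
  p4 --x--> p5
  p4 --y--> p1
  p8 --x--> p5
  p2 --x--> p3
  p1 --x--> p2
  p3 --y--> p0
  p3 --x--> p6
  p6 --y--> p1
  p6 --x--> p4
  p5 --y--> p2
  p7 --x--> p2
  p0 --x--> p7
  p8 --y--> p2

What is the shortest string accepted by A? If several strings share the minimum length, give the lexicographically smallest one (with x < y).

A breadth-first search from p0 reaches an accepting state first via the path p0 → p7 → p2 → p3 on input xxx.
No string of length < 3 is accepted (BFS exhausts all shorter strings without reaching an accepting state), and xxx is the lexicographically least accepting string of length 3.

xxx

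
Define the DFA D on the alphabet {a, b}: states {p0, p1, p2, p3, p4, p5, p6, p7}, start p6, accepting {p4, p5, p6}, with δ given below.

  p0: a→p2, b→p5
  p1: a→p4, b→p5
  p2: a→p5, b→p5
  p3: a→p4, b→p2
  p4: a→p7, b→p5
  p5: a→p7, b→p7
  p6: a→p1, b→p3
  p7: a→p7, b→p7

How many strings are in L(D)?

8

The useful subgraph on states {p1, p2, p3, p4, p5, p6} is acyclic, so L(D) is finite; the longest accepting path visits 4 useful states, giving maximum string length 3.
Counting accepting paths from p6 by length: 1 of length 0, 3 of length 2, 4 of length 3. Total 8.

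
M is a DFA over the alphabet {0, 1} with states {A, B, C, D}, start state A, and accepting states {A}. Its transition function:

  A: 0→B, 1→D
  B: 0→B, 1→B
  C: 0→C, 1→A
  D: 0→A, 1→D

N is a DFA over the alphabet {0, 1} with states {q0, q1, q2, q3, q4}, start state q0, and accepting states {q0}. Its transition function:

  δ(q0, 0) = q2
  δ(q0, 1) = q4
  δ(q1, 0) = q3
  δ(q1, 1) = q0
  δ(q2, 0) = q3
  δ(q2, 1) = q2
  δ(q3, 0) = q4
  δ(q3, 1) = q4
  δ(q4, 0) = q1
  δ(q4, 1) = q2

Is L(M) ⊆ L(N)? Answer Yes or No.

The string 10 is in L(M) but not in L(N).
So L(M) ⊄ L(N).

No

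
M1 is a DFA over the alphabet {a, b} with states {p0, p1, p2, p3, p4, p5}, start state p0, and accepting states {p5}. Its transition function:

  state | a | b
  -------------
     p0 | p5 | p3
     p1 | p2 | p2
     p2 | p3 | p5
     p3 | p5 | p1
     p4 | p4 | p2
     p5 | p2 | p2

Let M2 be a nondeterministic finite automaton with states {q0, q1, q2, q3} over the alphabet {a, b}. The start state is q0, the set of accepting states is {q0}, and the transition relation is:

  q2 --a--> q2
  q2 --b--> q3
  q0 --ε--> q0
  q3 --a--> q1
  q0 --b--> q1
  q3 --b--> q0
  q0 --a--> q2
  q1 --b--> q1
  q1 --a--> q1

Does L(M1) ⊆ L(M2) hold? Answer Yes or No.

The string a is in L(M1) but not in L(M2).
So L(M1) ⊄ L(M2).

No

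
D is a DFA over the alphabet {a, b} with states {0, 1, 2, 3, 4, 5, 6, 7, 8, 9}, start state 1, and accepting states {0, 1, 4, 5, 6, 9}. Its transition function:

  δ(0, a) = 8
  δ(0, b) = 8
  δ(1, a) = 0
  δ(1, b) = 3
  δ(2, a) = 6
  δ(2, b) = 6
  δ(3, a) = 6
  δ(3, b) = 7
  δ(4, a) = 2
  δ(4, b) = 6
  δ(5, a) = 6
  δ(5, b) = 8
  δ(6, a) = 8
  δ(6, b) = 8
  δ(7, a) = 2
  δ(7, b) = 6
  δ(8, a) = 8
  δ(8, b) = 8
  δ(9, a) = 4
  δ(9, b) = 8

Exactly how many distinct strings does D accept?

6

The useful subgraph on states {0, 1, 2, 3, 6, 7} is acyclic, so L(D) is finite; the longest accepting path visits 5 useful states, giving maximum string length 4.
Counting accepting paths from 1 by length: 1 of length 0, 1 of length 1, 1 of length 2, 1 of length 3, 2 of length 4. Total 6.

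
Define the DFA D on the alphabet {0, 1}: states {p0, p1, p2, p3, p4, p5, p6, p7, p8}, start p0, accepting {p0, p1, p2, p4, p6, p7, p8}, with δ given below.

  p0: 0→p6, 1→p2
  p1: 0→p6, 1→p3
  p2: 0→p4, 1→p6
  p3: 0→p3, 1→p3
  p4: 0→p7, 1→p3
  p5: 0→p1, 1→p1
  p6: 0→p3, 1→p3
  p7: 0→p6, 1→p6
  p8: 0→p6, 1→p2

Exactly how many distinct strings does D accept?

8

The useful subgraph on states {p0, p2, p4, p6, p7} is acyclic, so L(D) is finite; the longest accepting path visits 5 useful states, giving maximum string length 4.
Counting accepting paths from p0 by length: 1 of length 0, 2 of length 1, 2 of length 2, 1 of length 3, 2 of length 4. Total 8.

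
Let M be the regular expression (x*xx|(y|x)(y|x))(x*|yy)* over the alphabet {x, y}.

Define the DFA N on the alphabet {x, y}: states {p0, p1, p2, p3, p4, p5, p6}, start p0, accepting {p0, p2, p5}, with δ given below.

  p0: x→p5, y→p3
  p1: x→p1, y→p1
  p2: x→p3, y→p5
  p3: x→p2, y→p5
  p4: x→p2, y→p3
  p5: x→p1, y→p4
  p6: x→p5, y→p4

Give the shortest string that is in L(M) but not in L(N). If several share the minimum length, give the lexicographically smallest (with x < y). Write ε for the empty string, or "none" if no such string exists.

The string xx is accepted by M but not by N.
No shorter string lies in the difference, and xx is the lexicographically first length-2 string in L(M) \ L(N).

xx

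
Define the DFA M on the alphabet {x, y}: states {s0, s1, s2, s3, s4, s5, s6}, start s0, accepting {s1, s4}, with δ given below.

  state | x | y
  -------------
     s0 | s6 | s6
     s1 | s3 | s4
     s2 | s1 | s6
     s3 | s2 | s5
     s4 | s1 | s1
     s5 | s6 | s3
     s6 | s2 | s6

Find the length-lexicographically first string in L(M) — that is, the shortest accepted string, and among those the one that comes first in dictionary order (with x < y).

xxx

A breadth-first search from s0 reaches an accepting state first via the path s0 → s6 → s2 → s1 on input xxx.
No string of length < 3 is accepted (BFS exhausts all shorter strings without reaching an accepting state), and xxx is the lexicographically least accepting string of length 3.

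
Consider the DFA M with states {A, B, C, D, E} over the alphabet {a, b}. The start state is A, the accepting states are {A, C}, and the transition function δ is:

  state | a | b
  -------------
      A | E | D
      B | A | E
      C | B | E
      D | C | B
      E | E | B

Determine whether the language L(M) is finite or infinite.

infinite

State A is reachable from the start and can reach an accepting state, and it lies on the cycle A → D → B → A.
Traversing that cycle any number of times yields accepted strings of unbounded length, so the language is infinite.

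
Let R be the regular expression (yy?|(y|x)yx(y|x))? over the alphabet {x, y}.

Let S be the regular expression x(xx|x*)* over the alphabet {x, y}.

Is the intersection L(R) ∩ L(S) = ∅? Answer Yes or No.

Yes

Converting the expression R to a DFA (subset construction, then merging equivalent states) gives the minimal DFA with states {r0, r1, r2, r3, r4, r5, r6, r7}, start state r0, accepting states {r0, r2, r5, r7} and transitions r0: x→r1, y→r2; r1: x→r3, y→r4; r2: x→r3, y→r5; r3: x→r3, y→r3; r4: x→r6, y→r3; r5: x→r6, y→r3; r6: x→r7, y→r7; r7: x→r3, y→r3.
Converting the expression S to a DFA (subset construction, then merging equivalent states) gives the minimal DFA with states {s0, s1, s2}, start state s0, accepting states {s1} and transitions s0: x→s1, y→s2; s1: x→s1, y→s2; s2: x→s2, y→s2.
Exploring the product automaton R × S from the start pair (r0, s0), following both machines on each input symbol, reaches 9 state pairs: (r0, s0), (r1, s1), (r2, s2), (r3, s1), (r4, s2), (r3, s2), (r5, s2), (r6, s2), (r7, s2).
R accepts in {r0, r2, r5, r7} and S accepts in {s1}; no reachable pair has both components accepting, so no string drives both machines to acceptance simultaneously and L(R) ∩ L(S) = ∅.
So no string is accepted by both, and the intersection is empty.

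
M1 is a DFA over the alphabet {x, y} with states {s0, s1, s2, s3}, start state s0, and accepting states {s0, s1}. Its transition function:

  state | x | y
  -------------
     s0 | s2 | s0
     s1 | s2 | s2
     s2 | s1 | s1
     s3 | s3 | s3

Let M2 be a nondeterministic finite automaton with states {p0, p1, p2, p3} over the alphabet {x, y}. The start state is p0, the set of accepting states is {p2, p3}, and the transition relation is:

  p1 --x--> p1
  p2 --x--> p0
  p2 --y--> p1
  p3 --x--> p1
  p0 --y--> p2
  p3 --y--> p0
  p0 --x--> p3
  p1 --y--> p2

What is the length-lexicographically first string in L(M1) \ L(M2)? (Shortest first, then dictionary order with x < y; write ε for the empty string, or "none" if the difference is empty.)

The empty string ε is accepted by M1 but not by M2.
Since ε is the unique shortest string, it is the required witness.

ε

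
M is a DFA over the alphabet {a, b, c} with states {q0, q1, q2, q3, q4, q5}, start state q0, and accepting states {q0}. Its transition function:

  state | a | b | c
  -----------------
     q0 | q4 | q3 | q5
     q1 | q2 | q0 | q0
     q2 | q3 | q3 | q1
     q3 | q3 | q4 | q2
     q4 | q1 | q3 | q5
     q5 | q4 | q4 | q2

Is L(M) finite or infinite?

infinite

State q0 is reachable from the start and can reach an accepting state, and it lies on the cycle q0 → q3 → q2 → q1 → q0.
Traversing that cycle any number of times yields accepted strings of unbounded length, so the language is infinite.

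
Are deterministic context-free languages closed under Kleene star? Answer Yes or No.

No

L = {c aⁿbⁿ : n≥0} ∪ {cc aⁿb²ⁿ : n≥0} is a DCFL (the number of leading c's fixes which ratio the DPDA checks), but L* is not. Every word of L starts with c, so in a factorisation of the string cc aⁱbʲ (i≥1) into words of L each factor begins at one of the two c's: either the whole string is a single word of L (forcing j = 2i), or it splits as c · (c aⁱbʲ) with c ∈ L (take n = 0) and c aⁱbʲ ∈ L (forcing j = i). Thus L* ∩ cca⁺b* = {cc aⁿbⁿ : n≥1} ∪ {cc aⁿb²ⁿ : n≥1}. A DPDA for L* would give one for this intersection with a regular set, and, started from its configuration after reading cc, one for {aⁿbⁿ : n≥1} ∪ {aⁿb²ⁿ : n≥1}, which no deterministic PDA accepts (a DPDA for it would have a single run on aⁿb²ⁿ, accepting after the prefix aⁿbⁿ and accepting again after n more b's; an ordinary PDA that simulates it on a's and b's and, at any moment when it is accepting, may switch to reading only a fresh letter d while feeding each d to the simulation as a b, would accept aⁱbʲdᵏ (k≥1) exactly when both aⁱbʲ and aⁱbʲ⁺ᵏ are in the language, i.e. its language intersected with the regular set a*b*d⁺ would be exactly {aⁿbⁿdⁿ : n≥1} — impossible, since context-free languages are closed under intersection with regular sets and {aⁿbⁿdⁿ} is not context-free). So L* is not a DCFL.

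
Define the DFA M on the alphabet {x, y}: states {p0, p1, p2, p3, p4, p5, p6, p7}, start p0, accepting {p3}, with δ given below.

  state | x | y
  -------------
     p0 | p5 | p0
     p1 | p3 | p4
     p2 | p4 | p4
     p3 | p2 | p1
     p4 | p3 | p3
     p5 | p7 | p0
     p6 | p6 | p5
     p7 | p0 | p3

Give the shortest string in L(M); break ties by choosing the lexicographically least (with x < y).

xxy

A breadth-first search from p0 reaches an accepting state first via the path p0 → p5 → p7 → p3 on input xxy.
No string of length < 3 is accepted (BFS exhausts all shorter strings without reaching an accepting state), and xxy is the lexicographically least accepting string of length 3.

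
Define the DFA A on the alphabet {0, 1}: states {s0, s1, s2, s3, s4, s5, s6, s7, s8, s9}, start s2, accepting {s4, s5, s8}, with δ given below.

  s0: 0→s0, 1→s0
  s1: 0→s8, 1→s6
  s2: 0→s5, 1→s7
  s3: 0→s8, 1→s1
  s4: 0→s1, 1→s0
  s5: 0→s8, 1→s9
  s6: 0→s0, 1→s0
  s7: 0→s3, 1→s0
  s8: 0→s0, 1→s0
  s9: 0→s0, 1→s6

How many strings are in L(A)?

The useful subgraph on states {s1, s2, s3, s5, s7, s8} is acyclic, so L(A) is finite; the longest accepting path visits 5 useful states, giving maximum string length 4.
Counting accepting paths from s2 by length: 1 of length 1, 1 of length 2, 1 of length 3, 1 of length 4. Total 4.

4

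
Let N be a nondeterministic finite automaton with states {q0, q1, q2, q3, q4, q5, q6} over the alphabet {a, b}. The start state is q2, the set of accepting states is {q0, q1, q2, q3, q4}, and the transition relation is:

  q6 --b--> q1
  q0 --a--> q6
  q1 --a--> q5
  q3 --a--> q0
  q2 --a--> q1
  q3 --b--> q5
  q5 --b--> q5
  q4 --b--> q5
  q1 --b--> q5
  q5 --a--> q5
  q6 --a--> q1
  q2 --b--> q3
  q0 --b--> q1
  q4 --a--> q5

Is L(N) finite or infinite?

finite

The useful states (reachable from q2 and able to reach an accepting state) are {q0, q1, q2, q3, q6}.
Restricted to these states the transition graph has no cycle, so every accepting path has bounded length and L is finite.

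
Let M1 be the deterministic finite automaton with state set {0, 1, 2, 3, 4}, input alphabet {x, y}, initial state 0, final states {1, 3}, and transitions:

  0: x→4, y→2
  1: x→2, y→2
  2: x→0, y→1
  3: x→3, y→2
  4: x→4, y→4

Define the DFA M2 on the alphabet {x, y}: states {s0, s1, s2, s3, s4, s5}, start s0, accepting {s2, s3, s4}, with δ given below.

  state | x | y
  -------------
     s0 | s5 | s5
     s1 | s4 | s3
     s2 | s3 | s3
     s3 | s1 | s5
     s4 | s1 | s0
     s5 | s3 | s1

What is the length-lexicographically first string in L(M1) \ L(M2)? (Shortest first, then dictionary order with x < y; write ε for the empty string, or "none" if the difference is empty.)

The string yy is accepted by M1 but not by M2.
No shorter string lies in the difference, and yy is the lexicographically first length-2 string in L(M1) \ L(M2).

yy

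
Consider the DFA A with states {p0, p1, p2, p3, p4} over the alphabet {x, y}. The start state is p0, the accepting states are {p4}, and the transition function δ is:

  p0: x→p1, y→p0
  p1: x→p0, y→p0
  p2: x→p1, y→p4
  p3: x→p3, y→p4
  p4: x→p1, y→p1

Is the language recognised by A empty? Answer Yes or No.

Yes

The states reachable from the start state are {p0, p1}.
None of the accepting states {p4} is reachable, so no string is accepted and L(A) = ∅.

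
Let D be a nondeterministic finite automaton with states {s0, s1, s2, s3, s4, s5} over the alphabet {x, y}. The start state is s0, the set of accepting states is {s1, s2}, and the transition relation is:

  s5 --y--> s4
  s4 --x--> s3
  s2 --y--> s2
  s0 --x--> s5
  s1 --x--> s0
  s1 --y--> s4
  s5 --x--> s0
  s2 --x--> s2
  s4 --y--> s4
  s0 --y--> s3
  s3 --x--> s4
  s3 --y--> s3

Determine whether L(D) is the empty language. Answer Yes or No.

The states reachable from the start state are {s0, s3, s4, s5}.
None of the accepting states {s1, s2} is reachable, so no string is accepted and L(D) = ∅.

Yes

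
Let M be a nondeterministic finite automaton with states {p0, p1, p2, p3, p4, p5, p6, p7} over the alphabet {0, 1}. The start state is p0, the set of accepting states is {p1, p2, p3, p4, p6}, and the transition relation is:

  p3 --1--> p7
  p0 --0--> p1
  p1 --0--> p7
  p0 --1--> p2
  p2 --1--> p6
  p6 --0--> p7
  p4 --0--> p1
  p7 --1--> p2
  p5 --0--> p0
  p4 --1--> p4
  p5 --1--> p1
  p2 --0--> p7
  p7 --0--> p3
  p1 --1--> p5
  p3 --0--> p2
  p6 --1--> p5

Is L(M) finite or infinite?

State p0 is reachable from the start and can reach an accepting state, and it lies on the cycle p0 → p1 → p5 → p0.
Traversing that cycle any number of times yields accepted strings of unbounded length, so the language is infinite.

infinite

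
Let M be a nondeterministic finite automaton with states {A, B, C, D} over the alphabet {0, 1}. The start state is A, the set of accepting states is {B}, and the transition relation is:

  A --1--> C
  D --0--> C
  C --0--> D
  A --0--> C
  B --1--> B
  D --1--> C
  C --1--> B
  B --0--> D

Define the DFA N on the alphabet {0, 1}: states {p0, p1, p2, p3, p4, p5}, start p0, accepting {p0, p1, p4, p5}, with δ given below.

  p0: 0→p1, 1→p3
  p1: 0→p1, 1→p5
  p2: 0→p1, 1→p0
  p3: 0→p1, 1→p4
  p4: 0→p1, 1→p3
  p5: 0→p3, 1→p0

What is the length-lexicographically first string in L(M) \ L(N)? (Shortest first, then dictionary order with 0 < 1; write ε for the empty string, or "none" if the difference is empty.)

111

The string 111 is accepted by M but not by N.
No shorter string lies in the difference, and 111 is the lexicographically first length-3 string in L(M) \ L(N).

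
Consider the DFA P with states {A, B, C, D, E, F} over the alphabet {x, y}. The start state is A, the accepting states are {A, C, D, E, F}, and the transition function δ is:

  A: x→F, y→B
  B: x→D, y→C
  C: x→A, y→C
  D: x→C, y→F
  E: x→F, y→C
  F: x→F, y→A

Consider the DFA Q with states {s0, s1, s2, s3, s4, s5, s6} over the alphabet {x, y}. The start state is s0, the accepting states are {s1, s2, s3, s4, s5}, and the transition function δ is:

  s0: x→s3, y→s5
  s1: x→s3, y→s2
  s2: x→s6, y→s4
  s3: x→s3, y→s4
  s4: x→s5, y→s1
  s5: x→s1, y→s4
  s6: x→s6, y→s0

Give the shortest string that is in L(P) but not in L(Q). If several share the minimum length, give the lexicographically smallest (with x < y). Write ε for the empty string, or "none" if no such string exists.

ε

The empty string ε is accepted by P but not by Q.
Since ε is the unique shortest string, it is the required witness.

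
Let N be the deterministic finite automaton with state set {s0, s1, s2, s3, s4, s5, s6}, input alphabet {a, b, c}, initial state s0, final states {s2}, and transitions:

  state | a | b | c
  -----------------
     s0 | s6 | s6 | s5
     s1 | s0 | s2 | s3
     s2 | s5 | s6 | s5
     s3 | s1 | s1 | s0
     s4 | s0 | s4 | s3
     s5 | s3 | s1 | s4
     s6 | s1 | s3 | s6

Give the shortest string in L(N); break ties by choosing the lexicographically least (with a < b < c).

A breadth-first search from s0 reaches an accepting state first via the path s0 → s6 → s1 → s2 on input aab.
No string of length < 3 is accepted (BFS exhausts all shorter strings without reaching an accepting state), and aab is the lexicographically least accepting string of length 3.

aab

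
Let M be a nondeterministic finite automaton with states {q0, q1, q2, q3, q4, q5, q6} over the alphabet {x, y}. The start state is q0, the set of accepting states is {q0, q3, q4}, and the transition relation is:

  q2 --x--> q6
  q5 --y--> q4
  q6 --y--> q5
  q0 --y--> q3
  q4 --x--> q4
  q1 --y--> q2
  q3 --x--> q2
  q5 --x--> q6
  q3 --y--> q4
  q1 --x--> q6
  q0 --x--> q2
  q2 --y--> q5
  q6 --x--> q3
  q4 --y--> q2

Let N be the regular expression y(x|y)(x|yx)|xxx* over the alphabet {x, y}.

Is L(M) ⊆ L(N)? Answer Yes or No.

No

The empty string ε is in L(M) but not in L(N).
So L(M) ⊄ L(N).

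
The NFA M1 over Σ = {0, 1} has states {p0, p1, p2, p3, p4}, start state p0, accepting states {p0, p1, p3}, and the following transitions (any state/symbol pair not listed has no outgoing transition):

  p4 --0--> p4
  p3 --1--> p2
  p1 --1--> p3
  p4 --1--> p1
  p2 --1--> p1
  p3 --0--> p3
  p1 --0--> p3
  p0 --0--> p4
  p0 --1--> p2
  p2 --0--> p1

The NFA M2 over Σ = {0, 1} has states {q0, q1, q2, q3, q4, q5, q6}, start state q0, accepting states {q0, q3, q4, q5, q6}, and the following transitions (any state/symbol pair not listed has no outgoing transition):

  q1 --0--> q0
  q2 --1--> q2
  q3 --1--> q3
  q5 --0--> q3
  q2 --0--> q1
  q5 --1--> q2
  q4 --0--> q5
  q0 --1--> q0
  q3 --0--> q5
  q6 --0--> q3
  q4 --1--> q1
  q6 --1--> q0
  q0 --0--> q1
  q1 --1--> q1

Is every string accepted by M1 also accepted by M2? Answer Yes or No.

The string 01 is in L(M1) but not in L(M2).
So L(M1) ⊄ L(M2).

No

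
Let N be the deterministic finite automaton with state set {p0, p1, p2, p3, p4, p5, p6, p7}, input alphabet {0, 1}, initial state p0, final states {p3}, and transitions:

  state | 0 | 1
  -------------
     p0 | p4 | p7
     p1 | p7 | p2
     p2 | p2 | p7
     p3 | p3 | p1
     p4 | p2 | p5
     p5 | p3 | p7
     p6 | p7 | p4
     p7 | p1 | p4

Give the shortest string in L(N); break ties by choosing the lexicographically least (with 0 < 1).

A breadth-first search from p0 reaches an accepting state first via the path p0 → p4 → p5 → p3 on input 010.
No string of length < 3 is accepted (BFS exhausts all shorter strings without reaching an accepting state), and 010 is the lexicographically least accepting string of length 3.

010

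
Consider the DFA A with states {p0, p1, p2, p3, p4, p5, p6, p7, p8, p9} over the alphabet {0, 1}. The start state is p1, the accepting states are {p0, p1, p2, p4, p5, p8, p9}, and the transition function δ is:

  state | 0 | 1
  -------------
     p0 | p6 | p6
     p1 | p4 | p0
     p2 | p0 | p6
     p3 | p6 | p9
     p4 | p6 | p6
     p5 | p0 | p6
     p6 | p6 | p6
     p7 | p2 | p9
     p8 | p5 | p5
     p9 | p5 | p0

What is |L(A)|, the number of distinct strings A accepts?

3

The useful subgraph on states {p0, p1, p4} is acyclic, so L(A) is finite; the longest accepting path visits 2 useful states, giving maximum string length 1.
Counting accepting paths from p1 by length: 1 of length 0, 2 of length 1. Total 3.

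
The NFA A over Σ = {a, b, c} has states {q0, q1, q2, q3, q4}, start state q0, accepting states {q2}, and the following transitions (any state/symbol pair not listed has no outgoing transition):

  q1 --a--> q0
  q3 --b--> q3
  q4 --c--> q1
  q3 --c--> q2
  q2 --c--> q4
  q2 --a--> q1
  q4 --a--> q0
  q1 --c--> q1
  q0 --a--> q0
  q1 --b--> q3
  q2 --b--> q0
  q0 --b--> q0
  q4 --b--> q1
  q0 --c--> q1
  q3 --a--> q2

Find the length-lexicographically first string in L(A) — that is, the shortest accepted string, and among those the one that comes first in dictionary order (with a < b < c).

cba

A breadth-first search from q0 reaches an accepting state first via the path q0 → q1 → q3 → q2 on input cba.
No string of length < 3 is accepted (BFS exhausts all shorter strings without reaching an accepting state), and cba is the lexicographically least accepting string of length 3.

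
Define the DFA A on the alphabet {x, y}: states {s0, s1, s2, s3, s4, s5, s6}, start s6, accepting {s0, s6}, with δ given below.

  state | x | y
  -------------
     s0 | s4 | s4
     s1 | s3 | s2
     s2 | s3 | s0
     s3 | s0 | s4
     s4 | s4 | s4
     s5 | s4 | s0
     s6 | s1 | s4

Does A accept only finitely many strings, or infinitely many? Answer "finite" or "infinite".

finite

The useful states (reachable from s6 and able to reach an accepting state) are {s0, s1, s2, s3, s6}.
Restricted to these states the transition graph has no cycle, so every accepting path has bounded length and L is finite.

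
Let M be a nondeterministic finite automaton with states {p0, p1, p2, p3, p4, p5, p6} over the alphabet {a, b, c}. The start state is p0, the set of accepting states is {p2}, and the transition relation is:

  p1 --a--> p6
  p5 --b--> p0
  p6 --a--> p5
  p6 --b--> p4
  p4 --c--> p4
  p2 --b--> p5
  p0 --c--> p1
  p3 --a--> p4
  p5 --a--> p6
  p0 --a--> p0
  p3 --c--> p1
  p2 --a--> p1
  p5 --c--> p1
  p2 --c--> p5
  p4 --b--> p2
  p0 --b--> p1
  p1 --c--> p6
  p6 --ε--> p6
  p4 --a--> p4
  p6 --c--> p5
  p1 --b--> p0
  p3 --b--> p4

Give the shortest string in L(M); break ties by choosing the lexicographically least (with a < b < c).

babb

A breadth-first search from p0 reaches an accepting state first via the path p0 → p1 → p6 → p4 → p2 on input babb.
No string of length < 4 is accepted (BFS exhausts all shorter strings without reaching an accepting state), and babb is the lexicographically least accepting string of length 4.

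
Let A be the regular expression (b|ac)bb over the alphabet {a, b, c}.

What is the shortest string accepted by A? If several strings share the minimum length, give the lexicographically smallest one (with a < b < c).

bbb

By inspection of the expression, no string of length less than 3 matches, and bbb is the lexicographically first match of length 3.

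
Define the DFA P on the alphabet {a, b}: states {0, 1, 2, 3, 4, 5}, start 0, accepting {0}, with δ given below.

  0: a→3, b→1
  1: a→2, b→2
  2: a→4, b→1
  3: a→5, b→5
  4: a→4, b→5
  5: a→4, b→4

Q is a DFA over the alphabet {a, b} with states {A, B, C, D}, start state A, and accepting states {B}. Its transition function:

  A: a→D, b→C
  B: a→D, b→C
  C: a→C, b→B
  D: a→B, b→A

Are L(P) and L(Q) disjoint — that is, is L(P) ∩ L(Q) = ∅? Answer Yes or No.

Exploring the product automaton P × Q from the start pair (0, A), following both machines on each input symbol, reaches 14 state pairs: (0, A), (3, D), (1, C), (5, B), (5, A), (2, C), (2, B), (4, D), (4, C), (1, B), (4, B), (2, D), (5, C), (1, A).
P accepts in {0} and Q accepts in {B}; no reachable pair has both components accepting, so no string drives both machines to acceptance simultaneously and L(P) ∩ L(Q) = ∅.
So no string is accepted by both, and the intersection is empty.

Yes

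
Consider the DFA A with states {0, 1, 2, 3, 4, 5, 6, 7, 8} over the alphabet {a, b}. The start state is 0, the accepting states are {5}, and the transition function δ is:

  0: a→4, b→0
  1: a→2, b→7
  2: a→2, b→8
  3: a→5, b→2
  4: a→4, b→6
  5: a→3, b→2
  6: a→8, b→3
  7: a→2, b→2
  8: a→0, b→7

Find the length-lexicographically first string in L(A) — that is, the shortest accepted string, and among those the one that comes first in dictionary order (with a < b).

abba

A breadth-first search from 0 reaches an accepting state first via the path 0 → 4 → 6 → 3 → 5 on input abba.
No string of length < 4 is accepted (BFS exhausts all shorter strings without reaching an accepting state), and abba is the lexicographically least accepting string of length 4.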